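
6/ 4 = 3/ 2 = 1.50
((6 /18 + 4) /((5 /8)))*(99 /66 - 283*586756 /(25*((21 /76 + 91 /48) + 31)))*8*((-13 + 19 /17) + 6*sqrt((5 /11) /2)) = 8483772239453888 /64287625 - 125996617417632*sqrt(110) /41597875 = 100198291.68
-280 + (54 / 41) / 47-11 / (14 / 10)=-3882527 / 13489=-287.83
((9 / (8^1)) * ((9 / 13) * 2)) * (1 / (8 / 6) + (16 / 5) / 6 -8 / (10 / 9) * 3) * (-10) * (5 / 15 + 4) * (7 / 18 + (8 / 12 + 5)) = 132871 / 16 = 8304.44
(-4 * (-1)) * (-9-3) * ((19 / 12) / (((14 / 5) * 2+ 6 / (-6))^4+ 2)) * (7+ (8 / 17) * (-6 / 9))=-16197500 / 14335641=-1.13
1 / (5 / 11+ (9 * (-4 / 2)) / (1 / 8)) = -11 / 1579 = -0.01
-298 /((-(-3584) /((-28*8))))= 149 /8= 18.62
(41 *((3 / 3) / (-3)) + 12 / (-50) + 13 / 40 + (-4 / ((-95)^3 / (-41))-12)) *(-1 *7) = 3684785237 / 20577000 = 179.07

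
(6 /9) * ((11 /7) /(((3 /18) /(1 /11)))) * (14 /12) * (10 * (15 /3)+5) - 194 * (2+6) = -4546 /3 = -1515.33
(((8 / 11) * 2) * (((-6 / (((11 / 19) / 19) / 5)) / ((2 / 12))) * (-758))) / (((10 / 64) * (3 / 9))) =15131086848 / 121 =125050304.53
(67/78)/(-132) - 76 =-782563/10296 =-76.01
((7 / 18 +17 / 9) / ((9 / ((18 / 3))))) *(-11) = -451 / 27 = -16.70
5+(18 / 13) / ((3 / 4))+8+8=297 / 13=22.85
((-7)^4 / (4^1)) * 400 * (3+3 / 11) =8643600 / 11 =785781.82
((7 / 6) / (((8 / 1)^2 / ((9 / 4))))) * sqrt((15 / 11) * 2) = 21 * sqrt(330) / 5632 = 0.07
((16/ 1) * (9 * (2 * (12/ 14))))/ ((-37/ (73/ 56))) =-15768/ 1813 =-8.70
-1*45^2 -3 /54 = -36451 /18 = -2025.06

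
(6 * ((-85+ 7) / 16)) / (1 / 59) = -6903 / 4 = -1725.75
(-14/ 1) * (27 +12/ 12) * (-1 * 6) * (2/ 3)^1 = 1568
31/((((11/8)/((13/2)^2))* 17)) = 10478/187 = 56.03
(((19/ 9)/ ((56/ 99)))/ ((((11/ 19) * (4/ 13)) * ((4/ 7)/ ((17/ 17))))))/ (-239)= -4693/ 30592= -0.15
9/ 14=0.64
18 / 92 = 9 / 46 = 0.20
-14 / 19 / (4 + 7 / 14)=-28 / 171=-0.16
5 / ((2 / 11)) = 55 / 2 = 27.50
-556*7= -3892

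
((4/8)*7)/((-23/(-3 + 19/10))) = 77/460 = 0.17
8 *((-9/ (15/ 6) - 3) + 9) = 96/ 5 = 19.20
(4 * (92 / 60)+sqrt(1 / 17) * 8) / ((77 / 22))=16 * sqrt(17) / 119+184 / 105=2.31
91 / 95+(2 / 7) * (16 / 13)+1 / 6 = 76571 / 51870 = 1.48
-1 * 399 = -399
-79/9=-8.78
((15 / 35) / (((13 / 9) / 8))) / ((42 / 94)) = 3384 / 637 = 5.31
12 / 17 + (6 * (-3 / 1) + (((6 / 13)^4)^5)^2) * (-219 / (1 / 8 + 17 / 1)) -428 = -165805816035093065580263103328298523414796826984240 / 841208361388873737570785724026681224591715692729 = -197.10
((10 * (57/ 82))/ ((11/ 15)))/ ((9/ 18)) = 8550/ 451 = 18.96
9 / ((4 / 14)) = 63 / 2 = 31.50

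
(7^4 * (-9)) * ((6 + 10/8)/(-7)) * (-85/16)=-7609455/64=-118897.73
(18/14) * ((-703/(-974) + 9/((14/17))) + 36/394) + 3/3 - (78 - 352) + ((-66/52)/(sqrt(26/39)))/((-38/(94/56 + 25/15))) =3091 * sqrt(6)/55328 + 1363746751/4701011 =290.23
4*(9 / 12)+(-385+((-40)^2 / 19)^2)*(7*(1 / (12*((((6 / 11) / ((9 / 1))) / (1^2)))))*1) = 186426819 / 2888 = 64552.22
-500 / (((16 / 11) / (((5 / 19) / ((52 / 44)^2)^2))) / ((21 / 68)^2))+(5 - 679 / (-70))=515772624129 / 50185104320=10.28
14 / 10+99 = 502 / 5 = 100.40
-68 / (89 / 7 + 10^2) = -476 / 789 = -0.60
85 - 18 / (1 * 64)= 2711 / 32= 84.72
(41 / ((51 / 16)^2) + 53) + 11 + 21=231581 / 2601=89.04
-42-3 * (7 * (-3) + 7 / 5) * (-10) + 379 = -251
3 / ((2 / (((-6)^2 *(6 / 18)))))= 18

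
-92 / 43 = -2.14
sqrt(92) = 2 * sqrt(23) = 9.59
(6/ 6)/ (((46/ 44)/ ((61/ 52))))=671/ 598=1.12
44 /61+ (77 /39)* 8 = 39292 /2379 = 16.52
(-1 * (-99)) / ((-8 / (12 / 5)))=-297 / 10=-29.70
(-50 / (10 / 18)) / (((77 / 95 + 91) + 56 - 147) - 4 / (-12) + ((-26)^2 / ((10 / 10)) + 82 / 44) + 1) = -0.13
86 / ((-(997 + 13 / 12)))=-1032 / 11977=-0.09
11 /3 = 3.67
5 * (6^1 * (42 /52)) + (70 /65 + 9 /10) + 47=9517 /130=73.21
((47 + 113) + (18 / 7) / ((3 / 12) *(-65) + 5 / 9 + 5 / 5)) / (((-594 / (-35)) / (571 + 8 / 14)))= 5919799580 / 1099791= 5382.66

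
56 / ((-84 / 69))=-46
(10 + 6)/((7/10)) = 160/7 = 22.86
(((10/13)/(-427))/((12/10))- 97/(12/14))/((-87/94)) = 59050471/482937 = 122.27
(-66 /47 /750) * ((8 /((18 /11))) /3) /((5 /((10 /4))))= -242 /158625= -0.00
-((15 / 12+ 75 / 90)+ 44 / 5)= -653 / 60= -10.88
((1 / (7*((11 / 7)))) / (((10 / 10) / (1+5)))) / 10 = 3 / 55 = 0.05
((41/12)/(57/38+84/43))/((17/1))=1763/30294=0.06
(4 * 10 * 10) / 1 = 400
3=3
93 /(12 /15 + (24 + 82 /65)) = 6045 /1694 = 3.57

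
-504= -504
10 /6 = 5 /3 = 1.67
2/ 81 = 0.02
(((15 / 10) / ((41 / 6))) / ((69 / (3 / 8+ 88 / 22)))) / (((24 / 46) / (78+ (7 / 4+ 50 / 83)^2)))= 322260155 / 144613888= 2.23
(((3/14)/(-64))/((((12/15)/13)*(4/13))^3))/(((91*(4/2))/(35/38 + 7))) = -5987099625/278921216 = -21.47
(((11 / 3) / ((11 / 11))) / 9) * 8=88 / 27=3.26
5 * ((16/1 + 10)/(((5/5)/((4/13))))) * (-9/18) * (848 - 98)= -15000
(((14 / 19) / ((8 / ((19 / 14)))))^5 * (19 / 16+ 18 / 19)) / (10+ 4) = 649 / 139460608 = 0.00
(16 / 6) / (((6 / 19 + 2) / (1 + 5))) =76 / 11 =6.91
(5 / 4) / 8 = 5 / 32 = 0.16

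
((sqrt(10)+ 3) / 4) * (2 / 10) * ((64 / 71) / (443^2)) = 48 / 69668395+ 16 * sqrt(10) / 69668395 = 0.00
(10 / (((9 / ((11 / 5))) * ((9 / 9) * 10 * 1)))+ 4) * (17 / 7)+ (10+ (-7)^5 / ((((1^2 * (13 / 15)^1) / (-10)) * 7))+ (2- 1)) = 113534506 / 4095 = 27725.15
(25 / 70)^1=5 / 14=0.36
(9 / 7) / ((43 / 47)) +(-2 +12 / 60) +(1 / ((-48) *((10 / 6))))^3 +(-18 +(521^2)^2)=11355005519485030099 / 154112000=73680216462.61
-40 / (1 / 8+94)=-320 / 753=-0.42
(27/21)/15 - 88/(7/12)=-5277/35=-150.77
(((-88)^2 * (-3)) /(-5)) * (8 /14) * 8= 743424 /35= 21240.69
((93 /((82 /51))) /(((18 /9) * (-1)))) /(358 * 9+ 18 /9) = -153 /17056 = -0.01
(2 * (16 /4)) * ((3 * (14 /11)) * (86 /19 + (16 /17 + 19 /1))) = 2655408 /3553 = 747.37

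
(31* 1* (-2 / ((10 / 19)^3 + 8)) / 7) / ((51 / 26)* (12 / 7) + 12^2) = -2764177 / 374621760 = -0.01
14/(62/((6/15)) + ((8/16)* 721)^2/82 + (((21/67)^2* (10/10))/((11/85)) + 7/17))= 3854722256/479376561227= 0.01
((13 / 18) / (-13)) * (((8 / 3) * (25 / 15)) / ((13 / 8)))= -160 / 1053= -0.15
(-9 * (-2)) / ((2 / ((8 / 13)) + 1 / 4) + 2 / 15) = 540 / 109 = 4.95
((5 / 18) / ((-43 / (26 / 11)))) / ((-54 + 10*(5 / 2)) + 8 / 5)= 325 / 583209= 0.00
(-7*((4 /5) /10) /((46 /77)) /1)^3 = -156590819 /190109375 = -0.82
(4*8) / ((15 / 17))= 36.27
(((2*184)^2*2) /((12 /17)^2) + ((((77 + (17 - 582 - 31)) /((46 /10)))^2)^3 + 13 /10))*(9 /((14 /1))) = 27483168275316602892143 /20725024460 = 1326086168359.42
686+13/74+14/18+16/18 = 152701/222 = 687.84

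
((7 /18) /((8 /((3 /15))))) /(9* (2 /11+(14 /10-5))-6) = -77 /291168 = -0.00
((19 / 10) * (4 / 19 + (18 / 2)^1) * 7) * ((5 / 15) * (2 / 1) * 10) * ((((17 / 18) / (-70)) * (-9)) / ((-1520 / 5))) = -595 / 1824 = -0.33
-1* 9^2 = -81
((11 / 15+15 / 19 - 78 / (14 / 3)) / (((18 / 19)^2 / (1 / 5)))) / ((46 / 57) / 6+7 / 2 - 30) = 10940827 / 85210650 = 0.13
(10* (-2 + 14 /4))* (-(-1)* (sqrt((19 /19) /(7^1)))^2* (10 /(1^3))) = 150 /7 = 21.43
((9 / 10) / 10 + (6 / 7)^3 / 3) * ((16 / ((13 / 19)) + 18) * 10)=2767203 / 22295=124.12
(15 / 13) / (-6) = -5 / 26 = -0.19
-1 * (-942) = 942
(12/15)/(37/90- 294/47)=-3384/24721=-0.14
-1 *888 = -888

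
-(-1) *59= 59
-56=-56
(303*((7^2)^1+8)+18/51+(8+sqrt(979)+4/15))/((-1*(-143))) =sqrt(979)/143+400573/3315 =121.06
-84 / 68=-1.24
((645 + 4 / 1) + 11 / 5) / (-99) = -296 / 45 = -6.58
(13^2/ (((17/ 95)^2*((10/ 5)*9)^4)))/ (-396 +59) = -1525225/ 10223927568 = -0.00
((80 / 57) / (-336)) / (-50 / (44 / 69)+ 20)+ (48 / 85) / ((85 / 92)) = 1358648614 / 2222619525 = 0.61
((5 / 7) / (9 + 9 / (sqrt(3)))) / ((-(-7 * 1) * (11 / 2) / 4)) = 20 / 1617 -20 * sqrt(3) / 4851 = 0.01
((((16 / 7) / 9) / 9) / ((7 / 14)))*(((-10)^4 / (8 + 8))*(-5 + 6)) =35.27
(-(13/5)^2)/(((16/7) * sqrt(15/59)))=-1183 * sqrt(885)/6000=-5.87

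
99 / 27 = 11 / 3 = 3.67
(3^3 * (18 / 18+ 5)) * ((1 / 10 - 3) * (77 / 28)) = -25839 / 20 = -1291.95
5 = 5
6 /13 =0.46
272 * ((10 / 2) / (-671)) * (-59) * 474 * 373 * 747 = 10597384582560 / 671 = 15793419646.14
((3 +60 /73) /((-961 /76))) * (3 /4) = -513 /2263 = -0.23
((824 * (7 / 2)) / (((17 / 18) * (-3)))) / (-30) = 2884 / 85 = 33.93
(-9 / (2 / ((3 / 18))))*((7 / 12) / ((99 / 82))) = -287 / 792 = -0.36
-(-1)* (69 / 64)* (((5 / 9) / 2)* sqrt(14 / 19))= 115* sqrt(266) / 7296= 0.26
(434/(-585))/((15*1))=-434/8775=-0.05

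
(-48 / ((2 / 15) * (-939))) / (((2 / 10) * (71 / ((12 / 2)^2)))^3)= 699840000 / 112026143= 6.25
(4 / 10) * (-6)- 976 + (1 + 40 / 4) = -4837 / 5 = -967.40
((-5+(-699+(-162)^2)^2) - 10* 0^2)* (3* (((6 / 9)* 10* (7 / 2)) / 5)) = 9135658280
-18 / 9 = -2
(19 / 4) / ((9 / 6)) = 19 / 6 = 3.17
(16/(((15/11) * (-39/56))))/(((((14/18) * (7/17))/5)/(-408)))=9765888/91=107317.45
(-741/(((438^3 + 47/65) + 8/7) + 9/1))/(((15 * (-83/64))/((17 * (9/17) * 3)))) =1618344/132221060143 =0.00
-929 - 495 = -1424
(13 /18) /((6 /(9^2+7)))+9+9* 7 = 82.59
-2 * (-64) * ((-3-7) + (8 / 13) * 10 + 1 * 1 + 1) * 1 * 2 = -6144 / 13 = -472.62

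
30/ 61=0.49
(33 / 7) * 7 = 33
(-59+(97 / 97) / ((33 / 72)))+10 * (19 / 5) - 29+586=5920 / 11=538.18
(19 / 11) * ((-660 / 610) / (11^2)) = -114 / 7381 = -0.02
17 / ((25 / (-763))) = -12971 / 25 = -518.84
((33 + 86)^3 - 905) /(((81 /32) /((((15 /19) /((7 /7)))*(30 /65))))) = 13819520 /57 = 242447.72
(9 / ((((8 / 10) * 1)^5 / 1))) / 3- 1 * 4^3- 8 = -64353 / 1024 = -62.84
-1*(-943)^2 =-889249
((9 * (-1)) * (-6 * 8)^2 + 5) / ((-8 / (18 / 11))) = 186579 / 44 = 4240.43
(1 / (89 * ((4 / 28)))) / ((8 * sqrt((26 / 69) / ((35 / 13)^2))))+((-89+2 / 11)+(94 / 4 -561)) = -13779 / 22+245 * sqrt(1794) / 240656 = -626.28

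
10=10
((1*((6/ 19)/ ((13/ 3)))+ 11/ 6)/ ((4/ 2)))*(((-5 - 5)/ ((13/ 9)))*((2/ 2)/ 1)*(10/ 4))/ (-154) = 211875/ 1977976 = 0.11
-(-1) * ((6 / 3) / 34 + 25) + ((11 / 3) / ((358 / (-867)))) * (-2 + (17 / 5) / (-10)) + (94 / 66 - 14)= 334013723 / 10041900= 33.26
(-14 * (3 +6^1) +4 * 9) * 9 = -810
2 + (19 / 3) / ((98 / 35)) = 179 / 42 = 4.26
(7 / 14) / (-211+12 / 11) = -0.00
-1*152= -152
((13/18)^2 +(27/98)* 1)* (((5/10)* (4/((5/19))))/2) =48089/15876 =3.03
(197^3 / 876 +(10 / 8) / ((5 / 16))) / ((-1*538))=-7648877 / 471288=-16.23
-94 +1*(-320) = -414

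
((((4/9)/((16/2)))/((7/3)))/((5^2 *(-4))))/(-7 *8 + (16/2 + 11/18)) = 3/597100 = 0.00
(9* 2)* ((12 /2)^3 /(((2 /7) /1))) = 13608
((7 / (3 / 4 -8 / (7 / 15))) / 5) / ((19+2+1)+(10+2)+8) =-14 / 6885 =-0.00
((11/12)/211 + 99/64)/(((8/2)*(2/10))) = 314215/162048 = 1.94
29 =29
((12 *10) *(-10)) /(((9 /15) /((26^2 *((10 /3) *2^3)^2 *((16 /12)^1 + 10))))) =-294195200000 /27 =-10896118518.52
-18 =-18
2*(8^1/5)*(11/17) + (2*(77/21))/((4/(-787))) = -734789/510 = -1440.76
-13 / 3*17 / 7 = -221 / 21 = -10.52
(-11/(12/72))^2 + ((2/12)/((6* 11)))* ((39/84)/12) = 579591949/133056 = 4356.00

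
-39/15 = -13/5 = -2.60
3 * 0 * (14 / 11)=0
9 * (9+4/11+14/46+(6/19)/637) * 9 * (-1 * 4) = -9592167744/3062059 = -3132.59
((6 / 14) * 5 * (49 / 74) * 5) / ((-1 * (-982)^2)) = -525 / 71359976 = -0.00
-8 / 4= -2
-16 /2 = -8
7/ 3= 2.33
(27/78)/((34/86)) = 387/442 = 0.88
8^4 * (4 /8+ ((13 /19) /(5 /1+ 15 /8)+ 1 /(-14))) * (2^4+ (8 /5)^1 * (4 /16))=1297473536 /36575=35474.33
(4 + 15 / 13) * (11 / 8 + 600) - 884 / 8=310845 / 104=2988.89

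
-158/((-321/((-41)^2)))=265598/321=827.41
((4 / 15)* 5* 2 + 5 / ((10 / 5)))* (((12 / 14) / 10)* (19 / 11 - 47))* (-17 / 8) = 131223 / 3080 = 42.60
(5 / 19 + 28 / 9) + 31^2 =964.37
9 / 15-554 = -2767 / 5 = -553.40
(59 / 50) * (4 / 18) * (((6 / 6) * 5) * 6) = 118 / 15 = 7.87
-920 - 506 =-1426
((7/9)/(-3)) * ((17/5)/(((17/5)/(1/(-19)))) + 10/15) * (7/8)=-1715/12312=-0.14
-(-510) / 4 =255 / 2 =127.50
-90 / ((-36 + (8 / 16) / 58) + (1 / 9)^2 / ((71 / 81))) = 741240 / 296309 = 2.50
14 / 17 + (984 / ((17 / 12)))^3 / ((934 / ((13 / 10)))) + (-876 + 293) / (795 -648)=786550847152813 / 1686362685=466418.56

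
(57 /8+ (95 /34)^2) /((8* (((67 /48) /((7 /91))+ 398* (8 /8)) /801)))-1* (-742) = 17216554969 /23091100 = 745.59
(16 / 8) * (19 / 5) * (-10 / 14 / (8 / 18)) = -171 / 14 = -12.21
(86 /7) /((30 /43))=1849 /105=17.61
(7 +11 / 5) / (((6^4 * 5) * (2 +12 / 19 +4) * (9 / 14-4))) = -437 / 6852600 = -0.00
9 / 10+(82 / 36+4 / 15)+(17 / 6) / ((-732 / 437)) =7699 / 4392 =1.75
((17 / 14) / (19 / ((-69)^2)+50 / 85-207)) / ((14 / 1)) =-1375929 / 3274381096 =-0.00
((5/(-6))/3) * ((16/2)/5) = -4/9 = -0.44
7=7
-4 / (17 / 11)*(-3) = 132 / 17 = 7.76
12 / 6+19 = 21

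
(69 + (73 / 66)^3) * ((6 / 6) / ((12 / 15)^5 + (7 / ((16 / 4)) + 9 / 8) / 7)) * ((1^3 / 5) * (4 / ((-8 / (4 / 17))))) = -9314716250 / 4154928129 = -2.24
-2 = -2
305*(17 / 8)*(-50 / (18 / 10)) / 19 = -648125 / 684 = -947.55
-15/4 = -3.75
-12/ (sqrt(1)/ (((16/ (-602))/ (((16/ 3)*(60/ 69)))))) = 207/ 3010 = 0.07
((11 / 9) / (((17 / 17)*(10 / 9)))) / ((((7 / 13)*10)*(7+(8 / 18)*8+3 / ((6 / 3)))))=1287 / 75950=0.02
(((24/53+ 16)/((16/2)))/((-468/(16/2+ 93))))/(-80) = 11009/1984320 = 0.01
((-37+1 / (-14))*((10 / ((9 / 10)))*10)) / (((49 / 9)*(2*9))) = -43250 / 1029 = -42.03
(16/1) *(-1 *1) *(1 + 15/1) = -256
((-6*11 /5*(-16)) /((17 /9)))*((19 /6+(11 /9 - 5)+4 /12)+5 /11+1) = 11184 /85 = 131.58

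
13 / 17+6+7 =13.76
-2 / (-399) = 2 / 399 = 0.01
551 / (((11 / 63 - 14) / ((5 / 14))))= -24795 / 1742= -14.23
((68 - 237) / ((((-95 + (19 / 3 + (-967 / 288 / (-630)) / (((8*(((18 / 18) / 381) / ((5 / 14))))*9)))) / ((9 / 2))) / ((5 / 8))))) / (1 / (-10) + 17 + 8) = 19317916800 / 89720450821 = 0.22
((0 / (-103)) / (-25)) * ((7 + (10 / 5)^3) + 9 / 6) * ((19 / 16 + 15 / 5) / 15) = 0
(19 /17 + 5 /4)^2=25921 /4624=5.61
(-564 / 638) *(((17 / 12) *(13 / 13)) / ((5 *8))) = -799 / 25520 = -0.03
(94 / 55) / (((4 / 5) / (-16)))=-376 / 11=-34.18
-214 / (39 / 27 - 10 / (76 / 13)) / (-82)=-36594 / 3731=-9.81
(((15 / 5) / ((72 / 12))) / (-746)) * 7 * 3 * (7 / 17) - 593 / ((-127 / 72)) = 1082922675 / 3221228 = 336.18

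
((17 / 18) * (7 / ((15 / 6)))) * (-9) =-119 / 5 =-23.80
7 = 7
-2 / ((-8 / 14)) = 7 / 2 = 3.50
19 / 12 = 1.58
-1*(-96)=96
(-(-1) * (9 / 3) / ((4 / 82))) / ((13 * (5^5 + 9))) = 123 / 81484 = 0.00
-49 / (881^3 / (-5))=245 / 683797841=0.00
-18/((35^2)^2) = -18/1500625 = -0.00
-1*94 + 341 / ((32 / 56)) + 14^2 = 2795 / 4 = 698.75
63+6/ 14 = 444/ 7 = 63.43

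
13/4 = 3.25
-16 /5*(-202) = 3232 /5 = 646.40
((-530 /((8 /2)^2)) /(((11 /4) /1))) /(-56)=265 /1232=0.22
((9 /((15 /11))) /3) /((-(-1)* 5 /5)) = 11 /5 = 2.20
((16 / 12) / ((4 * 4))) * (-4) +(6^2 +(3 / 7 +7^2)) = 1787 / 21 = 85.10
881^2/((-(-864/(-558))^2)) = -745890721/2304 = -323737.29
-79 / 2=-39.50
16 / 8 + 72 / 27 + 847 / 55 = 301 / 15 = 20.07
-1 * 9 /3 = -3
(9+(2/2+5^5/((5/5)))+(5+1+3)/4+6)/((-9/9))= -12573/4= -3143.25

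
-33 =-33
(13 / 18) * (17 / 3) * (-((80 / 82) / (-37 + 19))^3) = 884000 / 1356572043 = 0.00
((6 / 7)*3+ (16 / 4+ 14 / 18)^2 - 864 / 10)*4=-691756 / 2835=-244.01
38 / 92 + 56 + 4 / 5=13159 / 230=57.21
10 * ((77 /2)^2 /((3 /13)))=385385 /6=64230.83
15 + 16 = 31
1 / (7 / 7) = 1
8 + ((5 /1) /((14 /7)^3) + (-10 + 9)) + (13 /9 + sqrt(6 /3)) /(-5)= 2641 /360 - sqrt(2) /5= 7.05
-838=-838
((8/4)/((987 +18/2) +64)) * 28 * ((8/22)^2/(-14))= -16/32065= -0.00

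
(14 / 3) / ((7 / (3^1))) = 2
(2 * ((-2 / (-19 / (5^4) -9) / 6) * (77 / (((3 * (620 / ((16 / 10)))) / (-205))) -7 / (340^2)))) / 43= -3649508275 / 156547989216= -0.02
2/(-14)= -0.14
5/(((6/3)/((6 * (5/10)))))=7.50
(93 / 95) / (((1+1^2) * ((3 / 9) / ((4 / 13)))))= 558 / 1235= 0.45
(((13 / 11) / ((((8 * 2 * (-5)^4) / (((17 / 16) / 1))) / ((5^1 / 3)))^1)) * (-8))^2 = 48841 / 17424000000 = 0.00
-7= -7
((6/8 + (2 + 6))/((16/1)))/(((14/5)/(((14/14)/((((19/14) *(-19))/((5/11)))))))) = -875/254144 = -0.00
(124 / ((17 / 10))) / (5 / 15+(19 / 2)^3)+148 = 10364324 / 69989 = 148.09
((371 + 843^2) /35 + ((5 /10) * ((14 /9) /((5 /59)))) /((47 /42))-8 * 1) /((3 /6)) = 200509628 /4935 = 40630.12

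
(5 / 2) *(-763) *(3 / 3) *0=0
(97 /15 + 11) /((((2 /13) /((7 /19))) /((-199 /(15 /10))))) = -4744558 /855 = -5549.19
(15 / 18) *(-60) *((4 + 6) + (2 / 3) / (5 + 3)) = -3025 / 6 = -504.17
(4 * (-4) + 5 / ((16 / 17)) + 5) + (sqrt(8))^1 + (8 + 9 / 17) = 2 * sqrt(2) + 773 / 272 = 5.67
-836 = -836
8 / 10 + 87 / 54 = 217 / 90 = 2.41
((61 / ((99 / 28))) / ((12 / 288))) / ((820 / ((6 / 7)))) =976 / 2255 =0.43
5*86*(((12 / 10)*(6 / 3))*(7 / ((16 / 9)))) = 8127 / 2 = 4063.50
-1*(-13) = 13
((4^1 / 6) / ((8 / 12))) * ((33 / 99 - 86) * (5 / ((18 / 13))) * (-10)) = 83525 / 27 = 3093.52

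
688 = 688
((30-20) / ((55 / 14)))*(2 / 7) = 8 / 11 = 0.73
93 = 93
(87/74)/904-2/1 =-133705/66896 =-2.00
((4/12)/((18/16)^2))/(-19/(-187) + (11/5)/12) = 239360/258957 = 0.92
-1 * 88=-88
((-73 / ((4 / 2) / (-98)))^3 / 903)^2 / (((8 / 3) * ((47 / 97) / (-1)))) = -4146572805561139233217 / 2085672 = -1988123159135827.32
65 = 65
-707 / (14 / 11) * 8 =-4444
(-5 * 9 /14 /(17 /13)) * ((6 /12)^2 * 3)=-1755 /952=-1.84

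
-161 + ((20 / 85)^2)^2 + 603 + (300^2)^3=729000000000442.00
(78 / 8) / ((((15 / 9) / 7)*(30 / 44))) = 60.06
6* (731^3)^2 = 915494020615727286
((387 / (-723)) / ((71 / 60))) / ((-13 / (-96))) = -743040 / 222443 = -3.34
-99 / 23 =-4.30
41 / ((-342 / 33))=-451 / 114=-3.96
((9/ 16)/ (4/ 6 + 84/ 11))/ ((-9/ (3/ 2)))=-99/ 8768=-0.01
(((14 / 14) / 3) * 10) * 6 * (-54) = -1080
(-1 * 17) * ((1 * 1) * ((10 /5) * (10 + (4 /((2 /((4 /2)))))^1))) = -476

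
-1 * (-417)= 417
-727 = -727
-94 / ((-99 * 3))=0.32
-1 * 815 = -815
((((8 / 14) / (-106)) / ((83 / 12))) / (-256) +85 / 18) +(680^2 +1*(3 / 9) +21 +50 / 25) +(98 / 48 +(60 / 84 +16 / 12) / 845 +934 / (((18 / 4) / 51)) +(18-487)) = 3541161125558507 / 7493784480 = 472546.43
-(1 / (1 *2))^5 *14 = -7 / 16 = -0.44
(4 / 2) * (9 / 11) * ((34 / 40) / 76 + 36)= 492633 / 8360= 58.93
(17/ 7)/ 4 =17/ 28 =0.61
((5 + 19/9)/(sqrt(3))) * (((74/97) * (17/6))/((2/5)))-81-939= -1020 + 100640 * sqrt(3)/7857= -997.81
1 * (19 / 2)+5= 29 / 2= 14.50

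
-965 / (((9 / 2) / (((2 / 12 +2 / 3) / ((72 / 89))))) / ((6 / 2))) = -429425 / 648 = -662.69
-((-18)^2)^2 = -104976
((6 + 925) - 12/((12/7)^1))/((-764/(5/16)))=-1155/3056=-0.38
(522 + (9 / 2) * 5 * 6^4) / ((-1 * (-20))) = 14841 / 10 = 1484.10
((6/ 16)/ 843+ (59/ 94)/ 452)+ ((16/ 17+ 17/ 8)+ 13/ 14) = 5678167883/ 1420756232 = 4.00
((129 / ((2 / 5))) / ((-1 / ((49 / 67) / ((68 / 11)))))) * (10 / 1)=-381.54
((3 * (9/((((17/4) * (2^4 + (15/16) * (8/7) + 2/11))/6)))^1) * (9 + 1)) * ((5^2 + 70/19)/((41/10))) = 5438664000/35186651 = 154.57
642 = 642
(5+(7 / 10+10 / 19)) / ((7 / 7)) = 1183 / 190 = 6.23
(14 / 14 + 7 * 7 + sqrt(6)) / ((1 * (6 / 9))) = 3 * sqrt(6) / 2 + 75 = 78.67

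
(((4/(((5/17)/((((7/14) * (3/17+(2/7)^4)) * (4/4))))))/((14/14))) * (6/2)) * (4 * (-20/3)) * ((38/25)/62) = -2.44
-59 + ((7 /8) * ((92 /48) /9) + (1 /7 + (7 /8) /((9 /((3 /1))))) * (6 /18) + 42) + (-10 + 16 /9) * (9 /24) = -119461 /6048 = -19.75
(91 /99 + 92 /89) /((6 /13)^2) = 9.17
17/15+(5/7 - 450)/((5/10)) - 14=-95701/105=-911.44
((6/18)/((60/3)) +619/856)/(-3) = -9499/38520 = -0.25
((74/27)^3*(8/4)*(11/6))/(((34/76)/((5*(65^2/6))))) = 1789114613000/3011499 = 594094.37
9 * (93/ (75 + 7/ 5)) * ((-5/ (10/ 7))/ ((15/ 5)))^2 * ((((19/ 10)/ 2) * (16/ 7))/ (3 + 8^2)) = 12369/ 25594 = 0.48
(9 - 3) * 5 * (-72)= -2160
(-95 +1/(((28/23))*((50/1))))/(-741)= 10229/79800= 0.13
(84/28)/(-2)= -3/2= -1.50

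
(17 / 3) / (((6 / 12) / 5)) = 170 / 3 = 56.67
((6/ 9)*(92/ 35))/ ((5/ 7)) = 184/ 75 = 2.45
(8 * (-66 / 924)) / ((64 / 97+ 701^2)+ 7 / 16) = -6208 / 5338592385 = -0.00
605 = 605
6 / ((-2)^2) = 1.50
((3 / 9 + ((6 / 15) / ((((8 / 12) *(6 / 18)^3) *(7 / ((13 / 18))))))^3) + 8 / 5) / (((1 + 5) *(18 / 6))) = 6794239 / 18522000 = 0.37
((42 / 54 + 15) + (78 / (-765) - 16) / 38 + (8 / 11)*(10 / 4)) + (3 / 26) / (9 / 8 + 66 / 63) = 2613614573 / 151730865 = 17.23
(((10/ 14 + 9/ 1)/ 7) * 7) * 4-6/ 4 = 37.36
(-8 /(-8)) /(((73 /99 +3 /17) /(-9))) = -15147 /1538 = -9.85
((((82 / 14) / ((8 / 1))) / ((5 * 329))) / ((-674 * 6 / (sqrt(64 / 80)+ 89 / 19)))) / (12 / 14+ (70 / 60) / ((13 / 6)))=-47437 / 128417543520 -533 * sqrt(5) / 16897045200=-0.00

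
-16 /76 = -4 /19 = -0.21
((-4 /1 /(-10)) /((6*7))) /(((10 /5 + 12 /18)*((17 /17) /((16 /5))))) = 2 /175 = 0.01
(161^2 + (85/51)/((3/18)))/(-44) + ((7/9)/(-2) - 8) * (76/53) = -12621559/20988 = -601.37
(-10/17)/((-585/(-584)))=-1168/1989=-0.59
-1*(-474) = 474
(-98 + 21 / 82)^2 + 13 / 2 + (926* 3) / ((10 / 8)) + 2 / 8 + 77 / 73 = 7230296136 / 613565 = 11784.08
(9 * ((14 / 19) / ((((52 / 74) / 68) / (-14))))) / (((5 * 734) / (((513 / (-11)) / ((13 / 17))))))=509286204 / 3411265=149.30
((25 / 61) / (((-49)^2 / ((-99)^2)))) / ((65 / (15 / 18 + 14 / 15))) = 173151 / 3807986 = 0.05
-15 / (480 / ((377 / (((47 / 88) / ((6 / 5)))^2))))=-3284424 / 55225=-59.47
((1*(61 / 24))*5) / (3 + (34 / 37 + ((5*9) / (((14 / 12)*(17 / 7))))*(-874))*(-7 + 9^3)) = -191845 / 151285212408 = -0.00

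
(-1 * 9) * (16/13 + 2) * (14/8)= -1323/26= -50.88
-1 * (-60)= 60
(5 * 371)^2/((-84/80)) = -9831500/3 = -3277166.67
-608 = -608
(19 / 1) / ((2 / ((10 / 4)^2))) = 475 / 8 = 59.38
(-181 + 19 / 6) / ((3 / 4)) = -2134 / 9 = -237.11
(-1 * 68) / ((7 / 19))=-1292 / 7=-184.57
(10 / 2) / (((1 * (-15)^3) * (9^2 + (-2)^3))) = -1 / 49275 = -0.00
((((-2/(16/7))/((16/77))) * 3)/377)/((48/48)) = -1617/48256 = -0.03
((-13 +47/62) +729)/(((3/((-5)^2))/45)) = 16664625/62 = 268784.27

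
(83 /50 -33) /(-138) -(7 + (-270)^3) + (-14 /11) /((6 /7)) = 497979691079 /25300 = 19682991.74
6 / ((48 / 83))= 83 / 8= 10.38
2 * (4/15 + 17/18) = 109/45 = 2.42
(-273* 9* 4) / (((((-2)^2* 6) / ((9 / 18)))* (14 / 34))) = -1989 / 4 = -497.25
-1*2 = -2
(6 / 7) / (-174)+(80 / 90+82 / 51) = 77393 / 31059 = 2.49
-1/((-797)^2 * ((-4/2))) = 1/1270418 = 0.00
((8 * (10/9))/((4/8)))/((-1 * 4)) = -40/9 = -4.44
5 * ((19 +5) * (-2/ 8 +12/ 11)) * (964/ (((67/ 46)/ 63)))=3100975920/ 737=4207565.70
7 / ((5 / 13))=91 / 5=18.20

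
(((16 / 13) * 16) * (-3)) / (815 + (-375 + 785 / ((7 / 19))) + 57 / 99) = -11088 / 482599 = -0.02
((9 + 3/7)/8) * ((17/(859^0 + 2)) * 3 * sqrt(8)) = 561 * sqrt(2)/14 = 56.67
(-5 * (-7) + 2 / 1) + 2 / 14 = 260 / 7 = 37.14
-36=-36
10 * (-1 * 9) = -90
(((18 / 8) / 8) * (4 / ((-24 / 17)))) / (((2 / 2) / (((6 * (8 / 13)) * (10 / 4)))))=-765 / 104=-7.36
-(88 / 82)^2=-1936 / 1681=-1.15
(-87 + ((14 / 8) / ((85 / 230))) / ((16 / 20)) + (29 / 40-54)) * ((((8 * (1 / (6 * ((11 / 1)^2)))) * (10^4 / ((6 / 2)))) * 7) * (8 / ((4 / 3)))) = -207270.78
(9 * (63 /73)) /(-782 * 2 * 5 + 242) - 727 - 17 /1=-45730767 /61466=-744.00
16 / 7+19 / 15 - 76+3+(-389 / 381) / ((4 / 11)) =-3854101 / 53340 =-72.26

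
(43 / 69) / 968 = 43 / 66792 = 0.00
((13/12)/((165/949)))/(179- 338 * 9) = -12337/5668740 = -0.00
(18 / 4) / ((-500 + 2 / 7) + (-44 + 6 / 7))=-63 / 7600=-0.01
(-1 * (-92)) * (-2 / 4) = -46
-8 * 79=-632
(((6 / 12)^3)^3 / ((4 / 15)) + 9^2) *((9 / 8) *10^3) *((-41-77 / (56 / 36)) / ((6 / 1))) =-1374593.03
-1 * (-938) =938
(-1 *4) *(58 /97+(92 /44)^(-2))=-169676 /51313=-3.31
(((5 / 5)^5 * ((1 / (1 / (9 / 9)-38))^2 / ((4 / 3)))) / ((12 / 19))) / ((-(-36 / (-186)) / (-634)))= 2.84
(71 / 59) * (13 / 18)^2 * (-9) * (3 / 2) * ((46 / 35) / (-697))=275977 / 17271660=0.02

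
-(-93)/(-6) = -31/2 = -15.50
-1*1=-1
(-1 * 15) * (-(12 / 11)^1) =180 / 11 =16.36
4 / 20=1 / 5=0.20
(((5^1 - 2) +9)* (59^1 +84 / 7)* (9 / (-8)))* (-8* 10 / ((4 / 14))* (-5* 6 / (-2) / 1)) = 4025700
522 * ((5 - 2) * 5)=7830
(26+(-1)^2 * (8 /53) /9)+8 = 16226 /477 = 34.02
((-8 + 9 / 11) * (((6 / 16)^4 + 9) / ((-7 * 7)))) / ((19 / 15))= 43779825 / 41947136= 1.04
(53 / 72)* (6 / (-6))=-53 / 72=-0.74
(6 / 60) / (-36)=-1 / 360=-0.00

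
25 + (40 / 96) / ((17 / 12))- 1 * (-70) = 1620 / 17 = 95.29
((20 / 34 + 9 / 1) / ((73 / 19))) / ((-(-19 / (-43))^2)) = -301387 / 23579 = -12.78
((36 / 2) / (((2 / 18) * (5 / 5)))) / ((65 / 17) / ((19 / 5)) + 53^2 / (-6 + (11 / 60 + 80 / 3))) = 21819942 / 18281665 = 1.19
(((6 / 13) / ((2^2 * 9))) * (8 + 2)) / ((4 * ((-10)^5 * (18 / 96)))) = -1 / 585000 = -0.00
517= 517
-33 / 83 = -0.40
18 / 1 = 18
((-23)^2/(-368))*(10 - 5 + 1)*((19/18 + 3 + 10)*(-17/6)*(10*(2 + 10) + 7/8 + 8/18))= 41671.12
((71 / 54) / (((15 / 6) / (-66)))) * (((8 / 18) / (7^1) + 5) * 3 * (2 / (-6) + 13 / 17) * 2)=-21924232 / 48195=-454.91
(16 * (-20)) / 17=-320 / 17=-18.82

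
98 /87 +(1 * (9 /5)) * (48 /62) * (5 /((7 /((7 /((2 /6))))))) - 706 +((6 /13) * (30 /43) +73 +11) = -904043620 /1507623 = -599.65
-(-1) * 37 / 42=0.88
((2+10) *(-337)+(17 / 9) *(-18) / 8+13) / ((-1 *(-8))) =-16141 / 32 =-504.41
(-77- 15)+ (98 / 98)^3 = -91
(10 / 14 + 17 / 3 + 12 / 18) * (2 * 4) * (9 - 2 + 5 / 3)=30784 / 63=488.63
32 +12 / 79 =2540 / 79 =32.15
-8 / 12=-2 / 3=-0.67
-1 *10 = -10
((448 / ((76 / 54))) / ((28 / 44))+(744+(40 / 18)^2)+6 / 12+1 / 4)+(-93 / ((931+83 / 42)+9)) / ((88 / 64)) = 3348346647073 / 2679048108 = 1249.83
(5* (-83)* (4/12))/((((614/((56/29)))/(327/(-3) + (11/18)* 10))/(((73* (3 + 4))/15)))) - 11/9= 1098802867/721143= 1523.70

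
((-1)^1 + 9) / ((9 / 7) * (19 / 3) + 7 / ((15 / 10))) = 168 / 269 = 0.62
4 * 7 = 28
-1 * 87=-87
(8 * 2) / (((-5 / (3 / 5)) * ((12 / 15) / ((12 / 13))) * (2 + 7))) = -16 / 65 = -0.25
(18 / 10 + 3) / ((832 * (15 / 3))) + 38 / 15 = 19769 / 7800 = 2.53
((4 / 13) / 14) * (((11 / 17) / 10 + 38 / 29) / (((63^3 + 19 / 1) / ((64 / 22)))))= 0.00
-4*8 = -32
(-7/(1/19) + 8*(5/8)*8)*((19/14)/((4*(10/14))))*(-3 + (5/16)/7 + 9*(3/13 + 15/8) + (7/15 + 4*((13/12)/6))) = -663208699/873600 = -759.17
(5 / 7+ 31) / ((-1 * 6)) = -37 / 7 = -5.29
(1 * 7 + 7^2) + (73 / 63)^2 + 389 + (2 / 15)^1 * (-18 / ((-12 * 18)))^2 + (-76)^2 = 987859267 / 158760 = 6222.34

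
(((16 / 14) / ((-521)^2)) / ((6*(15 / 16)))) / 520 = 8 / 5557754475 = 0.00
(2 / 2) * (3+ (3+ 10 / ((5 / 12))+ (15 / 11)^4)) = 489855 / 14641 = 33.46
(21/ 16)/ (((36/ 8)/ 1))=7/ 24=0.29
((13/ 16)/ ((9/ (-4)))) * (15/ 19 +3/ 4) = -169/ 304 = -0.56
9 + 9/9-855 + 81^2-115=5601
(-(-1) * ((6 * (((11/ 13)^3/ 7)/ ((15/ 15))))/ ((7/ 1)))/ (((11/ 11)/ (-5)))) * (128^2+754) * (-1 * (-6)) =-4105922040/ 107653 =-38140.34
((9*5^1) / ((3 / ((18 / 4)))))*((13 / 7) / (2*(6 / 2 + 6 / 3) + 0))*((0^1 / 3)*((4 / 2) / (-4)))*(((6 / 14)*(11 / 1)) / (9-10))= 0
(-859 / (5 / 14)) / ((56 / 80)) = -3436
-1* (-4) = 4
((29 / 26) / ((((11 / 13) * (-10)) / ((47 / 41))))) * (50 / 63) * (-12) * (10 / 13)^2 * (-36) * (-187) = 278052000 / 48503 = 5732.68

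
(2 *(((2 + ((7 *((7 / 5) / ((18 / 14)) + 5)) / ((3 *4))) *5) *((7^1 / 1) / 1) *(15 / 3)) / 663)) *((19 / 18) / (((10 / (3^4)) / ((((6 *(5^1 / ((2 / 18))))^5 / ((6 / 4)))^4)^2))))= 2763974637157960039977046997963454739415289000303059366808960000000000000000000000000000000000000000 / 221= 12506672566325611040620120000000000000000000000000000000000000000000000000000000000000000000000000.00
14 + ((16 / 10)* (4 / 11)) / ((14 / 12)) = 5582 / 385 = 14.50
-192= -192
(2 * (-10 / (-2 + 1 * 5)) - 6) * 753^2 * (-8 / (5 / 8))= 91931059.20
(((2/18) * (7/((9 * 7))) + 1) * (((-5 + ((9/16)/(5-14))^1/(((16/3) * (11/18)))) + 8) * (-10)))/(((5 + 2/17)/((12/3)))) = -4875515/206712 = -23.59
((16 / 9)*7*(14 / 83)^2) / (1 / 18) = 43904 / 6889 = 6.37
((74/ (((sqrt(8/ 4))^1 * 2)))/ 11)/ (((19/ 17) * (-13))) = -629 * sqrt(2)/ 5434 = -0.16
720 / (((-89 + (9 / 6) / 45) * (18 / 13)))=-5.84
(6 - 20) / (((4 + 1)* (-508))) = 7 / 1270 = 0.01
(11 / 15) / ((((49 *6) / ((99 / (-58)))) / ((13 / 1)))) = -1573 / 28420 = -0.06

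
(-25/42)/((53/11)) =-275/2226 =-0.12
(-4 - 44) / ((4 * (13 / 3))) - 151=-1999 / 13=-153.77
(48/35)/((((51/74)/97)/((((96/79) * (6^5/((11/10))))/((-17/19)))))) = -3257875759104/1757987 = -1853185.35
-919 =-919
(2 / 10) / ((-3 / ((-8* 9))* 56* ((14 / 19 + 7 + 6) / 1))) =19 / 3045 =0.01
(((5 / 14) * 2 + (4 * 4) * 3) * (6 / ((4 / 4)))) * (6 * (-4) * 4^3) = -3142656 / 7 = -448950.86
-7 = -7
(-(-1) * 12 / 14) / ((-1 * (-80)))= 3 / 280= 0.01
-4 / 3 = -1.33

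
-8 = -8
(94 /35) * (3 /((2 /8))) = 1128 /35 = 32.23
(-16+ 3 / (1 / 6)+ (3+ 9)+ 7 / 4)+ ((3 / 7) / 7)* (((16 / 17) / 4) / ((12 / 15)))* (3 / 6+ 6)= 52869 / 3332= 15.87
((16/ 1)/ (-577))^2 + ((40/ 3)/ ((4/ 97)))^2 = 313252898404/ 2996361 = 104544.45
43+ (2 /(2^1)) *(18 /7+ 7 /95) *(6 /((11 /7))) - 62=-9301 /1045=-8.90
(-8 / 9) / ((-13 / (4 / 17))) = 32 / 1989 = 0.02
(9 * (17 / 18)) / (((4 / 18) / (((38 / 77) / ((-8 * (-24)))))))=969 / 9856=0.10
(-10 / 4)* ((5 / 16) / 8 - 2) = 1255 / 256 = 4.90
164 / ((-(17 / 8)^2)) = -36.32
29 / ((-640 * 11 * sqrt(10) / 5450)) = -3161 * sqrt(10) / 1408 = -7.10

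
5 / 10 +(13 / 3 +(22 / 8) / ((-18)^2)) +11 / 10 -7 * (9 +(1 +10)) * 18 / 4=-624.06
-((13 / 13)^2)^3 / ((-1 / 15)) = 15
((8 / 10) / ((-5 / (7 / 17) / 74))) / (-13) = 2072 / 5525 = 0.38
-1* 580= -580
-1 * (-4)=4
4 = 4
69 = 69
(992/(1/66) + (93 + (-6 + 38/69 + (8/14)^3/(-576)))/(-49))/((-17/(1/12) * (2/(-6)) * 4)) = 113887039981/473150664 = 240.70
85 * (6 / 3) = 170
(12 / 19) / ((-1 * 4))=-3 / 19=-0.16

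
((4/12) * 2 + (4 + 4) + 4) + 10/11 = 448/33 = 13.58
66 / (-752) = -33 / 376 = -0.09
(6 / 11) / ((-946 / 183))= -549 / 5203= -0.11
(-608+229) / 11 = -379 / 11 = -34.45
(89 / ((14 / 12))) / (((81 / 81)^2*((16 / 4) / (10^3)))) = 133500 / 7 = 19071.43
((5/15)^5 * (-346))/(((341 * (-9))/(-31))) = -346/24057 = -0.01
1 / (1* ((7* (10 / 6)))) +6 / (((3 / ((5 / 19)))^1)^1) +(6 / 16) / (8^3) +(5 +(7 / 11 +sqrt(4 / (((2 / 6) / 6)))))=187237817 / 29962240 +6* sqrt(2)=14.73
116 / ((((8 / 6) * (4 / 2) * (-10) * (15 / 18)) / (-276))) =36018 / 25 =1440.72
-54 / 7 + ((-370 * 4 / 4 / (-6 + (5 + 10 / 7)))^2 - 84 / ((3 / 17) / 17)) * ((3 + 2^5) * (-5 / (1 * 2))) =-4064104586 / 63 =-64509596.60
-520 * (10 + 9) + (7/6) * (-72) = -9964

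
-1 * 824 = -824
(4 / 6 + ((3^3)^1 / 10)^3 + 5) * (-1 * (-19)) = 1444931 / 3000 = 481.64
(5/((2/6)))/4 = 3.75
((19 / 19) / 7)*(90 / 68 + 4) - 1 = -57 / 238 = -0.24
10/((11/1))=10/11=0.91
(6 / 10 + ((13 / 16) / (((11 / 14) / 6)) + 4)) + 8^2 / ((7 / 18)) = 270079 / 1540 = 175.38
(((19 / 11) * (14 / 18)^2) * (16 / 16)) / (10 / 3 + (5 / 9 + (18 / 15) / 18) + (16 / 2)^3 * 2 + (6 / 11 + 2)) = 4655 / 4590882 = 0.00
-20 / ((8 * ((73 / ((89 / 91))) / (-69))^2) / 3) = -565678215 / 88258898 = -6.41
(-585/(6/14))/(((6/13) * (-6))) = 5915/12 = 492.92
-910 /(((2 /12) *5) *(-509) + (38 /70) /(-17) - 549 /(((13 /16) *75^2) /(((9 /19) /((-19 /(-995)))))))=381153727500 /178923772849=2.13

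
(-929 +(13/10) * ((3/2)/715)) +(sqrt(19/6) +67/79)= -80656163/86900 +sqrt(114)/6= -926.37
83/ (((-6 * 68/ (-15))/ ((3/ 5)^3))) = 2241/ 3400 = 0.66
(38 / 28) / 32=19 / 448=0.04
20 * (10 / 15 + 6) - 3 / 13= 5191 / 39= 133.10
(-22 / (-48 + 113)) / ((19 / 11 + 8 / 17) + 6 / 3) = -4114 / 51025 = -0.08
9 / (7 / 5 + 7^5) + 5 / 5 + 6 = 65371 / 9338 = 7.00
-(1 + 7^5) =-16808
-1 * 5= -5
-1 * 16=-16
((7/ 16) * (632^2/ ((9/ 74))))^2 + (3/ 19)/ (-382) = 1213681776888686989/ 587898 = 2064442772196.35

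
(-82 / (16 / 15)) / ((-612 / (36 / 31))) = 615 / 4216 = 0.15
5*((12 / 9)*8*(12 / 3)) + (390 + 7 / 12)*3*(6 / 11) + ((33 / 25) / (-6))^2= 70332743 / 82500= 852.52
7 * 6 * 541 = 22722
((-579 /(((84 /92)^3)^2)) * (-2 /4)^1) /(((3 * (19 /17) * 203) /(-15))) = -2428528759045 /220533285798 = -11.01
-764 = -764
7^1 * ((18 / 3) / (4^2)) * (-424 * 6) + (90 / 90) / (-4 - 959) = -6430915 / 963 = -6678.00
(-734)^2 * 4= 2155024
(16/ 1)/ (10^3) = 2/ 125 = 0.02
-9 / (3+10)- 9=-126 / 13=-9.69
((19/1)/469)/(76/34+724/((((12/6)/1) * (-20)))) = -3230/1264893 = -0.00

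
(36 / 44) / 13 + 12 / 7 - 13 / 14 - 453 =-452.15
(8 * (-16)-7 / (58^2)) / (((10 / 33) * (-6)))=4736589 / 67280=70.40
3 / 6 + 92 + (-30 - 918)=-1711 / 2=-855.50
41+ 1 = 42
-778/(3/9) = -2334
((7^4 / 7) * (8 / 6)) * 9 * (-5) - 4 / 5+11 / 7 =-20579.23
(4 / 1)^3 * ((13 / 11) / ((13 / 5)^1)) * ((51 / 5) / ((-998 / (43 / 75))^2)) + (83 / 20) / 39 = 28443391381 / 267053572500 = 0.11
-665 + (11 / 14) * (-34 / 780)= -3631087 / 5460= -665.03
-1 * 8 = -8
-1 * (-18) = 18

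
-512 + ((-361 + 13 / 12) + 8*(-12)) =-11615 / 12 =-967.92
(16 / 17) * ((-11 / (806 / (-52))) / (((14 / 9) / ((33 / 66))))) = 792 / 3689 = 0.21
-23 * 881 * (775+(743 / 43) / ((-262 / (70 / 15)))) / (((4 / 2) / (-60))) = 2652735508120 / 5633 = 470927659.88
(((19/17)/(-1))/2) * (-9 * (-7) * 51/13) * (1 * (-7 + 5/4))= 82593/104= 794.16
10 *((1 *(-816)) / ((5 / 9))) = -14688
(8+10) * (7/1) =126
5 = 5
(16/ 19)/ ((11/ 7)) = 112/ 209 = 0.54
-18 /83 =-0.22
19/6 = 3.17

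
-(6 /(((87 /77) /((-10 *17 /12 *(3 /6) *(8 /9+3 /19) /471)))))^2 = -0.01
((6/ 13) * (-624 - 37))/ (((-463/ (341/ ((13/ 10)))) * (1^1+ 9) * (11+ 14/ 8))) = 1803208/ 1330199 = 1.36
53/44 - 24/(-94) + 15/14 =36643/14476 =2.53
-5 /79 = -0.06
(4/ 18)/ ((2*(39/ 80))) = 80/ 351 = 0.23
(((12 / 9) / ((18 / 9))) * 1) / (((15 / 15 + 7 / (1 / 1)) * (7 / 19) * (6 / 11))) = 209 / 504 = 0.41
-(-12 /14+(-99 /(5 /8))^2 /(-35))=628014 /875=717.73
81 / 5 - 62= -45.80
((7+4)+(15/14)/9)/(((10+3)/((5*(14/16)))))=3.74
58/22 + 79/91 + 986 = 990494/1001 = 989.50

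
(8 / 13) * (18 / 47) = 144 / 611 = 0.24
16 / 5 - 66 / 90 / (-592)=28427 / 8880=3.20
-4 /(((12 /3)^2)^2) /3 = -1 /192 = -0.01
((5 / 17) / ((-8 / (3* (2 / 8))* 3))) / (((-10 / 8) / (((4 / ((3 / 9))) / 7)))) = 3 / 238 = 0.01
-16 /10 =-8 /5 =-1.60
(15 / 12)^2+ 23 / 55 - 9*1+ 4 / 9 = -52073 / 7920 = -6.57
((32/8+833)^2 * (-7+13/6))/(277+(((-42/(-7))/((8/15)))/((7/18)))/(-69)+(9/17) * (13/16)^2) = -2372533898112/194037265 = -12227.21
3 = 3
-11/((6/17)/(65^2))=-790075/6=-131679.17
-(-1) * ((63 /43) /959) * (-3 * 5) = -0.02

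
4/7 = 0.57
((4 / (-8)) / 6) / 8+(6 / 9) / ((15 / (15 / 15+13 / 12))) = 71 / 864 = 0.08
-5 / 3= -1.67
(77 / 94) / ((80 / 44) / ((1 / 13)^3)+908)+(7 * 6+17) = 42726505 / 724176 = 59.00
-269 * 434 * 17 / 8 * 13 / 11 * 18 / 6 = -38701299 / 44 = -879574.98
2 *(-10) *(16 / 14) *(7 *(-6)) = 960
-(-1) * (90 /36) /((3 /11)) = 55 /6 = 9.17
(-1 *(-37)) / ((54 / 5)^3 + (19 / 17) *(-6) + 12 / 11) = 864875 / 29314518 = 0.03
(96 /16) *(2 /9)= 1.33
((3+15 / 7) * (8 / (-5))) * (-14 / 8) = 72 / 5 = 14.40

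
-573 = -573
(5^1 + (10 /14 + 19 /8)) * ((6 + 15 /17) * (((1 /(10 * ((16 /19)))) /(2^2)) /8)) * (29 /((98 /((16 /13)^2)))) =0.09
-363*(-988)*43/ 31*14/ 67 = 215903688/ 2077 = 103949.78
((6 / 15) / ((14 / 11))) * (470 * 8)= 8272 / 7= 1181.71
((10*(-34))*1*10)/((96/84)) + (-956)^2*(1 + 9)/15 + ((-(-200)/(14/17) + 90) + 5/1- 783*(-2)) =12772610/21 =608219.52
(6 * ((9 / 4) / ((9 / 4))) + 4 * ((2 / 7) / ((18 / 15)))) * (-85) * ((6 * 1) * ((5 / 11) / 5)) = -24820 / 77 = -322.34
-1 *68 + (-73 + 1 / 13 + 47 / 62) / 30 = -340481 / 4836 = -70.41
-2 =-2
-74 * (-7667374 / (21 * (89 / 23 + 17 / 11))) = 71774288014 / 14385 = 4989522.98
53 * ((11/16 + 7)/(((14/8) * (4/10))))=32595/56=582.05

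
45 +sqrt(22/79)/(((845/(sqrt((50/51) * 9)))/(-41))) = 45 -82 * sqrt(44319)/226967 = 44.92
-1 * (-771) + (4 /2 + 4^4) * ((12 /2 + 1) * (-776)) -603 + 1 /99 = -138727511 /99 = -1401287.99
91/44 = 2.07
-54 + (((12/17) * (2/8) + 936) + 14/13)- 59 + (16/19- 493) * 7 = -11004957/4199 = -2620.85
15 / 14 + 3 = 57 / 14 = 4.07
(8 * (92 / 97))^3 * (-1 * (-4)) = 1594753024 / 912673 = 1747.34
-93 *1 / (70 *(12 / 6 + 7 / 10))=-31 / 63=-0.49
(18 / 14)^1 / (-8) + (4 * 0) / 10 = -9 / 56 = -0.16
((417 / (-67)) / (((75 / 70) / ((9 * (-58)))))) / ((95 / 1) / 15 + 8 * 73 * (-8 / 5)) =-3047436 / 932707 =-3.27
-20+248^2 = 61484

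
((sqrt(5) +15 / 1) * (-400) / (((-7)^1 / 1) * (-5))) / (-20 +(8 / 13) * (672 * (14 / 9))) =-11700 / 42539 -780 * sqrt(5) / 42539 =-0.32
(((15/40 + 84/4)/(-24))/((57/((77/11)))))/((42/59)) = -59/384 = -0.15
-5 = -5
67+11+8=86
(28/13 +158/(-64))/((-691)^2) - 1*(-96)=19068681085/198632096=96.00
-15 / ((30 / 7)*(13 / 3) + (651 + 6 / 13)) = -0.02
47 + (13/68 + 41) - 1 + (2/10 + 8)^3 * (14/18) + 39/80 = 158055259/306000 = 516.52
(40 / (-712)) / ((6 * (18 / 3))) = -5 / 3204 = -0.00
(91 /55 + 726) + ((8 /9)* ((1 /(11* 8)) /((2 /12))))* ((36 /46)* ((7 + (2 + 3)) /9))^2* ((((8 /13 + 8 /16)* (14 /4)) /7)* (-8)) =275113057 /378235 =727.36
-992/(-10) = 496/5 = 99.20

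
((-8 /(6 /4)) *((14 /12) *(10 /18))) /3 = -280 /243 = -1.15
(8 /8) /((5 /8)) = 8 /5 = 1.60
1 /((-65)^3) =-1 /274625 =-0.00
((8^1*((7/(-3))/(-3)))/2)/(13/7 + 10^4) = 196/630117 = 0.00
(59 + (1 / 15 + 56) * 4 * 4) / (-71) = -14341 / 1065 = -13.47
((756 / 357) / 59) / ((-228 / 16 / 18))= -864 / 19057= -0.05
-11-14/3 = -47/3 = -15.67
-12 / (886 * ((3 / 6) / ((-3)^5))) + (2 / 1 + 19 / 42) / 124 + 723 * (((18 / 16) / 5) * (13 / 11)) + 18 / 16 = 199.98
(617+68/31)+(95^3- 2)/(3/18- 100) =-147973573/18569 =-7968.85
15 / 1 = 15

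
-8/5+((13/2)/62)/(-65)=-1.60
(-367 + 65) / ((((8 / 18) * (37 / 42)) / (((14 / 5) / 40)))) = -199773 / 3700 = -53.99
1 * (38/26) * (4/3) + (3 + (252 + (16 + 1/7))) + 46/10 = 379049/1365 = 277.69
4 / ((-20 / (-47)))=9.40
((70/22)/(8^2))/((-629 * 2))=-35/885632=-0.00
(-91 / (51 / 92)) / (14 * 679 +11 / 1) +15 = 7272133 / 485367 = 14.98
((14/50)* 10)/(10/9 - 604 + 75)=-126/23755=-0.01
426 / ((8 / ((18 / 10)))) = 1917 / 20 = 95.85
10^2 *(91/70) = 130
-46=-46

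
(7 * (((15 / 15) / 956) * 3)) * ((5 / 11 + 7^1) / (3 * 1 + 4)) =123 / 5258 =0.02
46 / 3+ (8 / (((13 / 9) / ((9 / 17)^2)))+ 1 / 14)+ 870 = 139956503 / 157794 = 886.96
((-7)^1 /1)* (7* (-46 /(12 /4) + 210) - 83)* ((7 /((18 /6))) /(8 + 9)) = -188111 /153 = -1229.48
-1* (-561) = 561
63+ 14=77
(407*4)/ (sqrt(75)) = 1628*sqrt(3)/ 15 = 187.99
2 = 2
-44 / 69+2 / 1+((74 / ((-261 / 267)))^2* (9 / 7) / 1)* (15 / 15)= 2993455702 / 406203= 7369.36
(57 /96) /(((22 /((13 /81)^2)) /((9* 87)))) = 93119 /171072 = 0.54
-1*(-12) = 12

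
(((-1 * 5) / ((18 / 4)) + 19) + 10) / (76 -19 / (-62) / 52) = 809224 / 2205387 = 0.37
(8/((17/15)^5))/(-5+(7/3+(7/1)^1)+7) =0.38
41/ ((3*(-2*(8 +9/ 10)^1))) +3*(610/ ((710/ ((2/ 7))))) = -4163/ 132699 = -0.03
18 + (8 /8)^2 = 19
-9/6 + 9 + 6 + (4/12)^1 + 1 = 89/6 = 14.83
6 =6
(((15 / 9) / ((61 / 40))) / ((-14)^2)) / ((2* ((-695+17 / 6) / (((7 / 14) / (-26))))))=25 / 322746242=0.00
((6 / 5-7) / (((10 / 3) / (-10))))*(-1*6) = -522 / 5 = -104.40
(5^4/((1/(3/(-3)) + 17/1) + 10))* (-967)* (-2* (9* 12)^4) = 82224551520000/13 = 6324965501538.46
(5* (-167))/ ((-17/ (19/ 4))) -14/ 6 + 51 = 57523/ 204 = 281.98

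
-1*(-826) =826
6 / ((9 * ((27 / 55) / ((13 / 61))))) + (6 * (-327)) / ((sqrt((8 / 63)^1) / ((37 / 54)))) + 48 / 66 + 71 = 3914179 / 54351 -4033 * sqrt(14) / 4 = -3700.51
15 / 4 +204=831 / 4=207.75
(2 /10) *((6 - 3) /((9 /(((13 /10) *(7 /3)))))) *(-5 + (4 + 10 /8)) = 91 /1800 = 0.05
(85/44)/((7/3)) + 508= 156719/308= 508.83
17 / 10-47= -453 / 10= -45.30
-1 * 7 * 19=-133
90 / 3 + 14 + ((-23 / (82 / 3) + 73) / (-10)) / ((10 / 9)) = 307547 / 8200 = 37.51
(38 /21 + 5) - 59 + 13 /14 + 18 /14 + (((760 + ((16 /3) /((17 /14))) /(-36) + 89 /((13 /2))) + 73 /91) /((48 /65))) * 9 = 160867433 /17136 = 9387.69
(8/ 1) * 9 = 72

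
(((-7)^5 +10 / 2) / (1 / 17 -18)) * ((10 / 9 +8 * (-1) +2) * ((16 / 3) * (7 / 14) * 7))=-703802176 / 8235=-85464.75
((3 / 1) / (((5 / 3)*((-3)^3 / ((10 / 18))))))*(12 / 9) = -4 / 81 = -0.05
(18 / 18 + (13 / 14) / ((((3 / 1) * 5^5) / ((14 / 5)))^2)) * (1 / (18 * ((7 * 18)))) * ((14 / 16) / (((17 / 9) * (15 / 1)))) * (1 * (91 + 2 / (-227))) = 2197265807 / 1773437500000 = 0.00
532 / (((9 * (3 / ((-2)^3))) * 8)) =-532 / 27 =-19.70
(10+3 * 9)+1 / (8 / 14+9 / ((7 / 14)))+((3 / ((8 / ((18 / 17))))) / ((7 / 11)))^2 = 551441881 / 14727440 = 37.44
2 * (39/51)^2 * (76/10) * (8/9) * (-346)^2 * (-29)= -356730694528/13005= -27430272.55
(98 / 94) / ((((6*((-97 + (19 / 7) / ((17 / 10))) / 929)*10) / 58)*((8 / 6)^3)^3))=-1030686982731 / 1398776791040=-0.74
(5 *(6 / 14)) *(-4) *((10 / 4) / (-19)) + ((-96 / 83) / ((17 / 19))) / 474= 16679918 / 14825377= 1.13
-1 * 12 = -12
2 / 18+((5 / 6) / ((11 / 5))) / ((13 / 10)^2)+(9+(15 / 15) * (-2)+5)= 206381 / 16731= 12.34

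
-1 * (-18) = 18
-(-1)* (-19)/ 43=-19/ 43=-0.44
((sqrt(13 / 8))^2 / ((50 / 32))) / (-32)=-13 / 400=-0.03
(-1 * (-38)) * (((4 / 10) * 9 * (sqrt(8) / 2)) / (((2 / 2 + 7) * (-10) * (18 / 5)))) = -19 * sqrt(2) / 40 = -0.67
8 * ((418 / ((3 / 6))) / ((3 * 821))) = 6688 / 2463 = 2.72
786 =786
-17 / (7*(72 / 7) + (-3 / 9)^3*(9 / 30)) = -0.24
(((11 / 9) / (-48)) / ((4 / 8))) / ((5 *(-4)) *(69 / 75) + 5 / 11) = 605 / 213192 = 0.00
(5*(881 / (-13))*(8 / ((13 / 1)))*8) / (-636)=70480 / 26871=2.62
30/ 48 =5/ 8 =0.62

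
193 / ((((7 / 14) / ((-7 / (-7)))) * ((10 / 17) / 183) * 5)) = 600423 / 25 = 24016.92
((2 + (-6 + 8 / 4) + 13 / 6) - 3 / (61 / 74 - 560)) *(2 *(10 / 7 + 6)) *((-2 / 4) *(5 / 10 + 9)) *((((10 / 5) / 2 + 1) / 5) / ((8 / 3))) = -270503 / 148540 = -1.82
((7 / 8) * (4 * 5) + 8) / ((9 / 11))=31.17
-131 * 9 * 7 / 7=-1179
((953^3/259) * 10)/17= 8655231770/4403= 1965757.84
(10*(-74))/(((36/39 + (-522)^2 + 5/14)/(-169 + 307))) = -502320/1340333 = -0.37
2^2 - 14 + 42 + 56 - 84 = 4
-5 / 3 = -1.67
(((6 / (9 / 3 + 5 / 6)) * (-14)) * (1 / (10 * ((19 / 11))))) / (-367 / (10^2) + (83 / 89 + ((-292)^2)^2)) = -448560 / 2570455940182379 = -0.00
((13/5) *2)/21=26/105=0.25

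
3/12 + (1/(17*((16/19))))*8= 0.81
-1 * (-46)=46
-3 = -3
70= 70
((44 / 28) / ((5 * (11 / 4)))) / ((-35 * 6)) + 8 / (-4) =-7352 / 3675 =-2.00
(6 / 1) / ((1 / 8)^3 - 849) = -3072 / 434687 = -0.01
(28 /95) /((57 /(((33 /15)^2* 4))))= 0.10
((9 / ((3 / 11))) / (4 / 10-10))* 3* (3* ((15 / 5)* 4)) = -371.25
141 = 141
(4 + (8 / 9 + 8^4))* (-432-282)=-8784104 / 3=-2928034.67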